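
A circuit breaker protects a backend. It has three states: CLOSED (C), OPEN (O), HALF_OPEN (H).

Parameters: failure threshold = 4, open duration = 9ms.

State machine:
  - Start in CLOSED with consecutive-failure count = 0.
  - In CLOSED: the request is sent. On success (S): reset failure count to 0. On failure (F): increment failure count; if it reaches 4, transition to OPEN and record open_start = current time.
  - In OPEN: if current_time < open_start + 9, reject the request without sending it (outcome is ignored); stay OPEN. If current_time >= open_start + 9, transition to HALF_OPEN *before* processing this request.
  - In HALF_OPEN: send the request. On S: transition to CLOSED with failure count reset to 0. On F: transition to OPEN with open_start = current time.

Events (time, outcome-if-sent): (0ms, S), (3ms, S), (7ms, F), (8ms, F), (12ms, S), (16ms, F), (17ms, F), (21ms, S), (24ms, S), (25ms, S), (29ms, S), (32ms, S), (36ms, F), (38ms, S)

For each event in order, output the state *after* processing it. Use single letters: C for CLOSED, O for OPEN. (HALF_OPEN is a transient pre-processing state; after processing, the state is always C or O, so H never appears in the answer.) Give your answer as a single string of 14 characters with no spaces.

State after each event:
  event#1 t=0ms outcome=S: state=CLOSED
  event#2 t=3ms outcome=S: state=CLOSED
  event#3 t=7ms outcome=F: state=CLOSED
  event#4 t=8ms outcome=F: state=CLOSED
  event#5 t=12ms outcome=S: state=CLOSED
  event#6 t=16ms outcome=F: state=CLOSED
  event#7 t=17ms outcome=F: state=CLOSED
  event#8 t=21ms outcome=S: state=CLOSED
  event#9 t=24ms outcome=S: state=CLOSED
  event#10 t=25ms outcome=S: state=CLOSED
  event#11 t=29ms outcome=S: state=CLOSED
  event#12 t=32ms outcome=S: state=CLOSED
  event#13 t=36ms outcome=F: state=CLOSED
  event#14 t=38ms outcome=S: state=CLOSED

Answer: CCCCCCCCCCCCCC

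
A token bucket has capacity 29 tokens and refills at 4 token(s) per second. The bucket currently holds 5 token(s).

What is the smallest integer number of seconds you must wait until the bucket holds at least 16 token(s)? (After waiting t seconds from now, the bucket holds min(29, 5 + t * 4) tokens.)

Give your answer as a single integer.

Need 5 + t * 4 >= 16, so t >= 11/4.
Smallest integer t = ceil(11/4) = 3.

Answer: 3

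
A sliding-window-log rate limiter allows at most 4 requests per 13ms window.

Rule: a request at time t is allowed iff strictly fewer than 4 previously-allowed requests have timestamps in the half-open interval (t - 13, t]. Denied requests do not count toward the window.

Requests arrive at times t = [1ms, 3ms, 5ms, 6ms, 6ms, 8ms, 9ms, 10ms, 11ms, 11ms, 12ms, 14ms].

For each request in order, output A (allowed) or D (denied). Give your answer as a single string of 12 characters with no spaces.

Answer: AAAADDDDDDDA

Derivation:
Tracking allowed requests in the window:
  req#1 t=1ms: ALLOW
  req#2 t=3ms: ALLOW
  req#3 t=5ms: ALLOW
  req#4 t=6ms: ALLOW
  req#5 t=6ms: DENY
  req#6 t=8ms: DENY
  req#7 t=9ms: DENY
  req#8 t=10ms: DENY
  req#9 t=11ms: DENY
  req#10 t=11ms: DENY
  req#11 t=12ms: DENY
  req#12 t=14ms: ALLOW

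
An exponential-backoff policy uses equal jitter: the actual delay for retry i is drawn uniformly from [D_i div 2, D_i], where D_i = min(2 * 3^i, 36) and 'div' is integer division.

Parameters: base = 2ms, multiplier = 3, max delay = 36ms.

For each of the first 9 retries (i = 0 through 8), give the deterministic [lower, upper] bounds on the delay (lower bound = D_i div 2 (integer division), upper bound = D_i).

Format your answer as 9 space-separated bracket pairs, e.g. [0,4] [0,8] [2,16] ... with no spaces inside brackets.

Computing bounds per retry:
  i=0: D_i=min(2*3^0,36)=2, bounds=[1,2]
  i=1: D_i=min(2*3^1,36)=6, bounds=[3,6]
  i=2: D_i=min(2*3^2,36)=18, bounds=[9,18]
  i=3: D_i=min(2*3^3,36)=36, bounds=[18,36]
  i=4: D_i=min(2*3^4,36)=36, bounds=[18,36]
  i=5: D_i=min(2*3^5,36)=36, bounds=[18,36]
  i=6: D_i=min(2*3^6,36)=36, bounds=[18,36]
  i=7: D_i=min(2*3^7,36)=36, bounds=[18,36]
  i=8: D_i=min(2*3^8,36)=36, bounds=[18,36]

Answer: [1,2] [3,6] [9,18] [18,36] [18,36] [18,36] [18,36] [18,36] [18,36]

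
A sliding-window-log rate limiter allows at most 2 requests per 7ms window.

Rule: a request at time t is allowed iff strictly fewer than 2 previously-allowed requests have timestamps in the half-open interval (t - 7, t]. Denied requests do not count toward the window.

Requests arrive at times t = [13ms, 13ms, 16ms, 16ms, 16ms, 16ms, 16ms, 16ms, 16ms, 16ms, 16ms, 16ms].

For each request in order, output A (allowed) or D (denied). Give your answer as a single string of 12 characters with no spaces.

Tracking allowed requests in the window:
  req#1 t=13ms: ALLOW
  req#2 t=13ms: ALLOW
  req#3 t=16ms: DENY
  req#4 t=16ms: DENY
  req#5 t=16ms: DENY
  req#6 t=16ms: DENY
  req#7 t=16ms: DENY
  req#8 t=16ms: DENY
  req#9 t=16ms: DENY
  req#10 t=16ms: DENY
  req#11 t=16ms: DENY
  req#12 t=16ms: DENY

Answer: AADDDDDDDDDD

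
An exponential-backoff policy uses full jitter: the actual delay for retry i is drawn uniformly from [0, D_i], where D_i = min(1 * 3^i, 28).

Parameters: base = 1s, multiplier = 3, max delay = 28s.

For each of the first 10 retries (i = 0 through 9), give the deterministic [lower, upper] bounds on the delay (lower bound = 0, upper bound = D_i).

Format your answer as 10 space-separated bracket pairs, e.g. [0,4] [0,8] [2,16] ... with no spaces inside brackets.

Computing bounds per retry:
  i=0: D_i=min(1*3^0,28)=1, bounds=[0,1]
  i=1: D_i=min(1*3^1,28)=3, bounds=[0,3]
  i=2: D_i=min(1*3^2,28)=9, bounds=[0,9]
  i=3: D_i=min(1*3^3,28)=27, bounds=[0,27]
  i=4: D_i=min(1*3^4,28)=28, bounds=[0,28]
  i=5: D_i=min(1*3^5,28)=28, bounds=[0,28]
  i=6: D_i=min(1*3^6,28)=28, bounds=[0,28]
  i=7: D_i=min(1*3^7,28)=28, bounds=[0,28]
  i=8: D_i=min(1*3^8,28)=28, bounds=[0,28]
  i=9: D_i=min(1*3^9,28)=28, bounds=[0,28]

Answer: [0,1] [0,3] [0,9] [0,27] [0,28] [0,28] [0,28] [0,28] [0,28] [0,28]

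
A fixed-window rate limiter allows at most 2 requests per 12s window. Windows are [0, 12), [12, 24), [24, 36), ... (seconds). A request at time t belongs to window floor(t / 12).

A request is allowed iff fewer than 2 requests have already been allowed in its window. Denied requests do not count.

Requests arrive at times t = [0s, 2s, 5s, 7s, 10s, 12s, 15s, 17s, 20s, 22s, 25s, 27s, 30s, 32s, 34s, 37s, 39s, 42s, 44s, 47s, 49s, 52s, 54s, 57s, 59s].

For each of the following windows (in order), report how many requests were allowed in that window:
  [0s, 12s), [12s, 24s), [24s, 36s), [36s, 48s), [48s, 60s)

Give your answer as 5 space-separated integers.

Answer: 2 2 2 2 2

Derivation:
Processing requests:
  req#1 t=0s (window 0): ALLOW
  req#2 t=2s (window 0): ALLOW
  req#3 t=5s (window 0): DENY
  req#4 t=7s (window 0): DENY
  req#5 t=10s (window 0): DENY
  req#6 t=12s (window 1): ALLOW
  req#7 t=15s (window 1): ALLOW
  req#8 t=17s (window 1): DENY
  req#9 t=20s (window 1): DENY
  req#10 t=22s (window 1): DENY
  req#11 t=25s (window 2): ALLOW
  req#12 t=27s (window 2): ALLOW
  req#13 t=30s (window 2): DENY
  req#14 t=32s (window 2): DENY
  req#15 t=34s (window 2): DENY
  req#16 t=37s (window 3): ALLOW
  req#17 t=39s (window 3): ALLOW
  req#18 t=42s (window 3): DENY
  req#19 t=44s (window 3): DENY
  req#20 t=47s (window 3): DENY
  req#21 t=49s (window 4): ALLOW
  req#22 t=52s (window 4): ALLOW
  req#23 t=54s (window 4): DENY
  req#24 t=57s (window 4): DENY
  req#25 t=59s (window 4): DENY

Allowed counts by window: 2 2 2 2 2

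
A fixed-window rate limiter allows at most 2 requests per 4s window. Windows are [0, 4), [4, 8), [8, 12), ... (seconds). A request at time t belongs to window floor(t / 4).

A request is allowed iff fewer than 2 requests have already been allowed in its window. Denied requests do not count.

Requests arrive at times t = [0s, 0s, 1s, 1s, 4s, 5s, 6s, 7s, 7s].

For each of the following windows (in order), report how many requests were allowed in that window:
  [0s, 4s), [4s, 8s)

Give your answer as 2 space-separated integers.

Answer: 2 2

Derivation:
Processing requests:
  req#1 t=0s (window 0): ALLOW
  req#2 t=0s (window 0): ALLOW
  req#3 t=1s (window 0): DENY
  req#4 t=1s (window 0): DENY
  req#5 t=4s (window 1): ALLOW
  req#6 t=5s (window 1): ALLOW
  req#7 t=6s (window 1): DENY
  req#8 t=7s (window 1): DENY
  req#9 t=7s (window 1): DENY

Allowed counts by window: 2 2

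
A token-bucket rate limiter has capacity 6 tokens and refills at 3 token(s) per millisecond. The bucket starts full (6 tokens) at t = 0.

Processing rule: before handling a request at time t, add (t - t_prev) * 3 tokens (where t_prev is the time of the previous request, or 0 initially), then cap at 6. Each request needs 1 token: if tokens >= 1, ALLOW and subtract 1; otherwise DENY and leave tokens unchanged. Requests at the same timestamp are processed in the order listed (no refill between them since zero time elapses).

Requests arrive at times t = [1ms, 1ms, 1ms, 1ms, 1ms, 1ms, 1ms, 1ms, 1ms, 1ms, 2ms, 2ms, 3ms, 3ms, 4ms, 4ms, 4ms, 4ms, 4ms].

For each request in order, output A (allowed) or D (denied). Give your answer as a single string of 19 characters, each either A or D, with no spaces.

Simulating step by step:
  req#1 t=1ms: ALLOW
  req#2 t=1ms: ALLOW
  req#3 t=1ms: ALLOW
  req#4 t=1ms: ALLOW
  req#5 t=1ms: ALLOW
  req#6 t=1ms: ALLOW
  req#7 t=1ms: DENY
  req#8 t=1ms: DENY
  req#9 t=1ms: DENY
  req#10 t=1ms: DENY
  req#11 t=2ms: ALLOW
  req#12 t=2ms: ALLOW
  req#13 t=3ms: ALLOW
  req#14 t=3ms: ALLOW
  req#15 t=4ms: ALLOW
  req#16 t=4ms: ALLOW
  req#17 t=4ms: ALLOW
  req#18 t=4ms: ALLOW
  req#19 t=4ms: ALLOW

Answer: AAAAAADDDDAAAAAAAAA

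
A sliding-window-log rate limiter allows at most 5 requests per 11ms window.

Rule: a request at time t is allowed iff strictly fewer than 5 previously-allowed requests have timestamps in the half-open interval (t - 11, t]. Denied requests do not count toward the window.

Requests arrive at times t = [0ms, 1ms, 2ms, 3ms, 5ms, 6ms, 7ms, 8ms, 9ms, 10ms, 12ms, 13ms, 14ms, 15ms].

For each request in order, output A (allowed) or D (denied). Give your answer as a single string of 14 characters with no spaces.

Answer: AAAAADDDDDAAAA

Derivation:
Tracking allowed requests in the window:
  req#1 t=0ms: ALLOW
  req#2 t=1ms: ALLOW
  req#3 t=2ms: ALLOW
  req#4 t=3ms: ALLOW
  req#5 t=5ms: ALLOW
  req#6 t=6ms: DENY
  req#7 t=7ms: DENY
  req#8 t=8ms: DENY
  req#9 t=9ms: DENY
  req#10 t=10ms: DENY
  req#11 t=12ms: ALLOW
  req#12 t=13ms: ALLOW
  req#13 t=14ms: ALLOW
  req#14 t=15ms: ALLOW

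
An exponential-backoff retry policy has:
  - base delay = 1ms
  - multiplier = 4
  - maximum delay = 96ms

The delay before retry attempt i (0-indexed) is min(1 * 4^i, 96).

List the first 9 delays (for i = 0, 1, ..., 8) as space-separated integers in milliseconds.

Computing each delay:
  i=0: min(1*4^0, 96) = 1
  i=1: min(1*4^1, 96) = 4
  i=2: min(1*4^2, 96) = 16
  i=3: min(1*4^3, 96) = 64
  i=4: min(1*4^4, 96) = 96
  i=5: min(1*4^5, 96) = 96
  i=6: min(1*4^6, 96) = 96
  i=7: min(1*4^7, 96) = 96
  i=8: min(1*4^8, 96) = 96

Answer: 1 4 16 64 96 96 96 96 96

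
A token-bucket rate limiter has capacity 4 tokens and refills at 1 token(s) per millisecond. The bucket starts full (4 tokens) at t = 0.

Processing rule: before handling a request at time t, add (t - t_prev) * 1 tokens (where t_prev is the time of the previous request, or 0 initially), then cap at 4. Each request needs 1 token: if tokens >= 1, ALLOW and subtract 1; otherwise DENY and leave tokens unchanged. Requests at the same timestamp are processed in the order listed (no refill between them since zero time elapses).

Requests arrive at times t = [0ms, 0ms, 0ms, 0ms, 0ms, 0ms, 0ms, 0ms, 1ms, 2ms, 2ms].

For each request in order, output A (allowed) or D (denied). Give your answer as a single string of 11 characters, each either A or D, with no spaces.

Answer: AAAADDDDAAD

Derivation:
Simulating step by step:
  req#1 t=0ms: ALLOW
  req#2 t=0ms: ALLOW
  req#3 t=0ms: ALLOW
  req#4 t=0ms: ALLOW
  req#5 t=0ms: DENY
  req#6 t=0ms: DENY
  req#7 t=0ms: DENY
  req#8 t=0ms: DENY
  req#9 t=1ms: ALLOW
  req#10 t=2ms: ALLOW
  req#11 t=2ms: DENY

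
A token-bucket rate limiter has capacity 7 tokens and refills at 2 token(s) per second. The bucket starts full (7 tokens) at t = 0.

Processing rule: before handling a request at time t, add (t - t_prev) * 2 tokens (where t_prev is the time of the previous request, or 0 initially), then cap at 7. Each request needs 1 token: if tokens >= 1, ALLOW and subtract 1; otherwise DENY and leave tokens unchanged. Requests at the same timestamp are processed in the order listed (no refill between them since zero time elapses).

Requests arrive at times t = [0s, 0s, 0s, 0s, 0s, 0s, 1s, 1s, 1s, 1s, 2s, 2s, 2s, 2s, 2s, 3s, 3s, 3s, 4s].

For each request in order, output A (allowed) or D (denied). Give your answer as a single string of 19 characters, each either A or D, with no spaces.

Simulating step by step:
  req#1 t=0s: ALLOW
  req#2 t=0s: ALLOW
  req#3 t=0s: ALLOW
  req#4 t=0s: ALLOW
  req#5 t=0s: ALLOW
  req#6 t=0s: ALLOW
  req#7 t=1s: ALLOW
  req#8 t=1s: ALLOW
  req#9 t=1s: ALLOW
  req#10 t=1s: DENY
  req#11 t=2s: ALLOW
  req#12 t=2s: ALLOW
  req#13 t=2s: DENY
  req#14 t=2s: DENY
  req#15 t=2s: DENY
  req#16 t=3s: ALLOW
  req#17 t=3s: ALLOW
  req#18 t=3s: DENY
  req#19 t=4s: ALLOW

Answer: AAAAAAAAADAADDDAADA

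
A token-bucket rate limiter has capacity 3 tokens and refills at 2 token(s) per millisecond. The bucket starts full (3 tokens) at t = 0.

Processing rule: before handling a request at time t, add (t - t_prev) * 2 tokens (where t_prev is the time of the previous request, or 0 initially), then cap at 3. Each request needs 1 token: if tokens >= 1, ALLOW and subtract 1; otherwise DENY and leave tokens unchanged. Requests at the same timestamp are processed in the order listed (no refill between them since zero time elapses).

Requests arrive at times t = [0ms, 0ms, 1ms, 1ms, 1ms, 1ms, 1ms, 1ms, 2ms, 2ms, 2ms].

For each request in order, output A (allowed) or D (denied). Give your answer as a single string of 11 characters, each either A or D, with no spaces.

Simulating step by step:
  req#1 t=0ms: ALLOW
  req#2 t=0ms: ALLOW
  req#3 t=1ms: ALLOW
  req#4 t=1ms: ALLOW
  req#5 t=1ms: ALLOW
  req#6 t=1ms: DENY
  req#7 t=1ms: DENY
  req#8 t=1ms: DENY
  req#9 t=2ms: ALLOW
  req#10 t=2ms: ALLOW
  req#11 t=2ms: DENY

Answer: AAAAADDDAAD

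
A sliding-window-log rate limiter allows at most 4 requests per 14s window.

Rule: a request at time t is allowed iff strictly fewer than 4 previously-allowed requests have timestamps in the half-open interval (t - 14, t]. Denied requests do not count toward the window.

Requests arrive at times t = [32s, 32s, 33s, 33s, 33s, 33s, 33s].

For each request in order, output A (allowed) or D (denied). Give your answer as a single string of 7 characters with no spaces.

Answer: AAAADDD

Derivation:
Tracking allowed requests in the window:
  req#1 t=32s: ALLOW
  req#2 t=32s: ALLOW
  req#3 t=33s: ALLOW
  req#4 t=33s: ALLOW
  req#5 t=33s: DENY
  req#6 t=33s: DENY
  req#7 t=33s: DENY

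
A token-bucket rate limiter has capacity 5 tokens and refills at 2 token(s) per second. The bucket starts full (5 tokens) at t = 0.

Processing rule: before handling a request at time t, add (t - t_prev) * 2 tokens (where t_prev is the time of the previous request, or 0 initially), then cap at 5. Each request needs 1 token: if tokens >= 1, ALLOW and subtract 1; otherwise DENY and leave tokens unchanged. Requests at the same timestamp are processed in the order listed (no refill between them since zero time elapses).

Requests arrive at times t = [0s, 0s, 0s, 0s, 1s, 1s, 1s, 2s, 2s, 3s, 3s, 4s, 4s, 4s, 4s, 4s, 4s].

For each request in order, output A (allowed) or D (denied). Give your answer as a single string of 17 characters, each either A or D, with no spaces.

Answer: AAAAAAAAAAAAADDDD

Derivation:
Simulating step by step:
  req#1 t=0s: ALLOW
  req#2 t=0s: ALLOW
  req#3 t=0s: ALLOW
  req#4 t=0s: ALLOW
  req#5 t=1s: ALLOW
  req#6 t=1s: ALLOW
  req#7 t=1s: ALLOW
  req#8 t=2s: ALLOW
  req#9 t=2s: ALLOW
  req#10 t=3s: ALLOW
  req#11 t=3s: ALLOW
  req#12 t=4s: ALLOW
  req#13 t=4s: ALLOW
  req#14 t=4s: DENY
  req#15 t=4s: DENY
  req#16 t=4s: DENY
  req#17 t=4s: DENY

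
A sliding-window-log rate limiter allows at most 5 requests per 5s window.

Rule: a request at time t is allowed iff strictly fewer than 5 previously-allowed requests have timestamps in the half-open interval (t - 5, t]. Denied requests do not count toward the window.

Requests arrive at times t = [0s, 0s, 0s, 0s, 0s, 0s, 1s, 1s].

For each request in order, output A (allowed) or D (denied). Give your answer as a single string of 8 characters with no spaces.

Tracking allowed requests in the window:
  req#1 t=0s: ALLOW
  req#2 t=0s: ALLOW
  req#3 t=0s: ALLOW
  req#4 t=0s: ALLOW
  req#5 t=0s: ALLOW
  req#6 t=0s: DENY
  req#7 t=1s: DENY
  req#8 t=1s: DENY

Answer: AAAAADDD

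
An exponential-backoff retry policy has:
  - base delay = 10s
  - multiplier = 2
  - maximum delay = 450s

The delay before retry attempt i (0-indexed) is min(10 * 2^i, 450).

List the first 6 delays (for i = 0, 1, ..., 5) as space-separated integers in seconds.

Answer: 10 20 40 80 160 320

Derivation:
Computing each delay:
  i=0: min(10*2^0, 450) = 10
  i=1: min(10*2^1, 450) = 20
  i=2: min(10*2^2, 450) = 40
  i=3: min(10*2^3, 450) = 80
  i=4: min(10*2^4, 450) = 160
  i=5: min(10*2^5, 450) = 320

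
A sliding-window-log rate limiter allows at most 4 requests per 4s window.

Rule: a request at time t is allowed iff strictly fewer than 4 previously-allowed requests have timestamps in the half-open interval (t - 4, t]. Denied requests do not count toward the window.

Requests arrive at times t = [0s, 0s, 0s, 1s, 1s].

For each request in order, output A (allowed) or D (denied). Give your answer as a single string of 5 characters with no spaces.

Answer: AAAAD

Derivation:
Tracking allowed requests in the window:
  req#1 t=0s: ALLOW
  req#2 t=0s: ALLOW
  req#3 t=0s: ALLOW
  req#4 t=1s: ALLOW
  req#5 t=1s: DENY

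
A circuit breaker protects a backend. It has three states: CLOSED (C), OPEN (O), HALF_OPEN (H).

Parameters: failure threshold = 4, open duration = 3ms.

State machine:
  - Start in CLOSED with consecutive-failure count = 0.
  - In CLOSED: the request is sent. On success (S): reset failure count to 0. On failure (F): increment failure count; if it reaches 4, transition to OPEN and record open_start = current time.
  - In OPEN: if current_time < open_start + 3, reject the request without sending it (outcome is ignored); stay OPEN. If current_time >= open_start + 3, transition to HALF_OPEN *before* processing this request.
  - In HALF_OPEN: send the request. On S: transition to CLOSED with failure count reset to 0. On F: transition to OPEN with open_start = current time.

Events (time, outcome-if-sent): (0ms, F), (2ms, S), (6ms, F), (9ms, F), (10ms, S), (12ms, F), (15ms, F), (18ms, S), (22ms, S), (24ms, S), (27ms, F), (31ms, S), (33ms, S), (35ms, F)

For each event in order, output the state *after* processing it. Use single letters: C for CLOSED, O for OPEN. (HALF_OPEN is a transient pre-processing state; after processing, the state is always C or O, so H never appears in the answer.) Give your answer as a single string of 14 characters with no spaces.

State after each event:
  event#1 t=0ms outcome=F: state=CLOSED
  event#2 t=2ms outcome=S: state=CLOSED
  event#3 t=6ms outcome=F: state=CLOSED
  event#4 t=9ms outcome=F: state=CLOSED
  event#5 t=10ms outcome=S: state=CLOSED
  event#6 t=12ms outcome=F: state=CLOSED
  event#7 t=15ms outcome=F: state=CLOSED
  event#8 t=18ms outcome=S: state=CLOSED
  event#9 t=22ms outcome=S: state=CLOSED
  event#10 t=24ms outcome=S: state=CLOSED
  event#11 t=27ms outcome=F: state=CLOSED
  event#12 t=31ms outcome=S: state=CLOSED
  event#13 t=33ms outcome=S: state=CLOSED
  event#14 t=35ms outcome=F: state=CLOSED

Answer: CCCCCCCCCCCCCC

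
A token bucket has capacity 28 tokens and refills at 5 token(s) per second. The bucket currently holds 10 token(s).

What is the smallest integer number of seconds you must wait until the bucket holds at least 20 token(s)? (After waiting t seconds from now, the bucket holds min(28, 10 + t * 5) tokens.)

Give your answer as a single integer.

Need 10 + t * 5 >= 20, so t >= 10/5.
Smallest integer t = ceil(10/5) = 2.

Answer: 2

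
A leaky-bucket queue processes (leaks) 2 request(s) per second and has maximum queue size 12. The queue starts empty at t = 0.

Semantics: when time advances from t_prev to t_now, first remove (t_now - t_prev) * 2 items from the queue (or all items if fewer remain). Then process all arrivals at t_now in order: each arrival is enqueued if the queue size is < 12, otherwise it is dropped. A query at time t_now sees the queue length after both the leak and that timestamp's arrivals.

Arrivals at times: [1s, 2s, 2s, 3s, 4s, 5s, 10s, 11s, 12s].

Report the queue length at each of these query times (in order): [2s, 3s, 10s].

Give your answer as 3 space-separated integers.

Answer: 2 1 1

Derivation:
Queue lengths at query times:
  query t=2s: backlog = 2
  query t=3s: backlog = 1
  query t=10s: backlog = 1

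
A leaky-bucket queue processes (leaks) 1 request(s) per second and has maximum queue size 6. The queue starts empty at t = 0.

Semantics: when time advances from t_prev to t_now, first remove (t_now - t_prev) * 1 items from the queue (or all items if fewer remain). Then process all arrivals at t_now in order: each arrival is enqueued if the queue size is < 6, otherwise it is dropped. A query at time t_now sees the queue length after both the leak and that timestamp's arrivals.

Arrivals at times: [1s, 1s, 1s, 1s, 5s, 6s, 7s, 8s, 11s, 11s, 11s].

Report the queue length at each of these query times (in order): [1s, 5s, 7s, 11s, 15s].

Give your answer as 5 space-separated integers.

Answer: 4 1 1 3 0

Derivation:
Queue lengths at query times:
  query t=1s: backlog = 4
  query t=5s: backlog = 1
  query t=7s: backlog = 1
  query t=11s: backlog = 3
  query t=15s: backlog = 0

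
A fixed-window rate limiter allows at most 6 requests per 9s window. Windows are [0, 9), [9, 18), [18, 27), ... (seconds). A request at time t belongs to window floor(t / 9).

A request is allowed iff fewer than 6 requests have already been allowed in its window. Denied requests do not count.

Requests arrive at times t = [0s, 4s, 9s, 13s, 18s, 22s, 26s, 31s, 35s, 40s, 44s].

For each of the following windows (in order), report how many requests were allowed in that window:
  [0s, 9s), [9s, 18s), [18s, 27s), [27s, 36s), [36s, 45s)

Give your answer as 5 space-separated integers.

Processing requests:
  req#1 t=0s (window 0): ALLOW
  req#2 t=4s (window 0): ALLOW
  req#3 t=9s (window 1): ALLOW
  req#4 t=13s (window 1): ALLOW
  req#5 t=18s (window 2): ALLOW
  req#6 t=22s (window 2): ALLOW
  req#7 t=26s (window 2): ALLOW
  req#8 t=31s (window 3): ALLOW
  req#9 t=35s (window 3): ALLOW
  req#10 t=40s (window 4): ALLOW
  req#11 t=44s (window 4): ALLOW

Allowed counts by window: 2 2 3 2 2

Answer: 2 2 3 2 2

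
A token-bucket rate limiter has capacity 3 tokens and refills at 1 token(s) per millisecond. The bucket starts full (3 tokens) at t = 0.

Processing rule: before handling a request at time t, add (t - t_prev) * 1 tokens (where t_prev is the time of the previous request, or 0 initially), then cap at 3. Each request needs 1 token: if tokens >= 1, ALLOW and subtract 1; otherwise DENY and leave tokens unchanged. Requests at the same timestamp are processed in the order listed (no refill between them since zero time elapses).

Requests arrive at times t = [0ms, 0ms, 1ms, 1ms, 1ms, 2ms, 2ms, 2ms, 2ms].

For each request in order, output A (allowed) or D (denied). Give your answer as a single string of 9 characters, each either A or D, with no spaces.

Simulating step by step:
  req#1 t=0ms: ALLOW
  req#2 t=0ms: ALLOW
  req#3 t=1ms: ALLOW
  req#4 t=1ms: ALLOW
  req#5 t=1ms: DENY
  req#6 t=2ms: ALLOW
  req#7 t=2ms: DENY
  req#8 t=2ms: DENY
  req#9 t=2ms: DENY

Answer: AAAADADDD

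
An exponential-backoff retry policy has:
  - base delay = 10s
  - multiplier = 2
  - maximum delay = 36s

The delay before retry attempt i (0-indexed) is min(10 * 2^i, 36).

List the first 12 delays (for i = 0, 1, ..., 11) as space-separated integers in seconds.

Answer: 10 20 36 36 36 36 36 36 36 36 36 36

Derivation:
Computing each delay:
  i=0: min(10*2^0, 36) = 10
  i=1: min(10*2^1, 36) = 20
  i=2: min(10*2^2, 36) = 36
  i=3: min(10*2^3, 36) = 36
  i=4: min(10*2^4, 36) = 36
  i=5: min(10*2^5, 36) = 36
  i=6: min(10*2^6, 36) = 36
  i=7: min(10*2^7, 36) = 36
  i=8: min(10*2^8, 36) = 36
  i=9: min(10*2^9, 36) = 36
  i=10: min(10*2^10, 36) = 36
  i=11: min(10*2^11, 36) = 36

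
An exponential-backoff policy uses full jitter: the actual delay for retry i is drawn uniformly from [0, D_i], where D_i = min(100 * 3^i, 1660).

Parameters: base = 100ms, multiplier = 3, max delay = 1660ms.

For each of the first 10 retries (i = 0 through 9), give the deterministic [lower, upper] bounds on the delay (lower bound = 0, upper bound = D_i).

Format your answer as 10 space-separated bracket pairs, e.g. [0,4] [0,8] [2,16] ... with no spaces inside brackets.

Computing bounds per retry:
  i=0: D_i=min(100*3^0,1660)=100, bounds=[0,100]
  i=1: D_i=min(100*3^1,1660)=300, bounds=[0,300]
  i=2: D_i=min(100*3^2,1660)=900, bounds=[0,900]
  i=3: D_i=min(100*3^3,1660)=1660, bounds=[0,1660]
  i=4: D_i=min(100*3^4,1660)=1660, bounds=[0,1660]
  i=5: D_i=min(100*3^5,1660)=1660, bounds=[0,1660]
  i=6: D_i=min(100*3^6,1660)=1660, bounds=[0,1660]
  i=7: D_i=min(100*3^7,1660)=1660, bounds=[0,1660]
  i=8: D_i=min(100*3^8,1660)=1660, bounds=[0,1660]
  i=9: D_i=min(100*3^9,1660)=1660, bounds=[0,1660]

Answer: [0,100] [0,300] [0,900] [0,1660] [0,1660] [0,1660] [0,1660] [0,1660] [0,1660] [0,1660]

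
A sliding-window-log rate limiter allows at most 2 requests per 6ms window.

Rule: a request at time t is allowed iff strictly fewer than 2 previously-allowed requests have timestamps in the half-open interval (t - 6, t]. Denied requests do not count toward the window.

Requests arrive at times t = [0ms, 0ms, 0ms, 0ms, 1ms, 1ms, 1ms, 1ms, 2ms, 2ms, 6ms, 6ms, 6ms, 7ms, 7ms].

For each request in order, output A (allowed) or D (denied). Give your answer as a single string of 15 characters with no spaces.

Tracking allowed requests in the window:
  req#1 t=0ms: ALLOW
  req#2 t=0ms: ALLOW
  req#3 t=0ms: DENY
  req#4 t=0ms: DENY
  req#5 t=1ms: DENY
  req#6 t=1ms: DENY
  req#7 t=1ms: DENY
  req#8 t=1ms: DENY
  req#9 t=2ms: DENY
  req#10 t=2ms: DENY
  req#11 t=6ms: ALLOW
  req#12 t=6ms: ALLOW
  req#13 t=6ms: DENY
  req#14 t=7ms: DENY
  req#15 t=7ms: DENY

Answer: AADDDDDDDDAADDD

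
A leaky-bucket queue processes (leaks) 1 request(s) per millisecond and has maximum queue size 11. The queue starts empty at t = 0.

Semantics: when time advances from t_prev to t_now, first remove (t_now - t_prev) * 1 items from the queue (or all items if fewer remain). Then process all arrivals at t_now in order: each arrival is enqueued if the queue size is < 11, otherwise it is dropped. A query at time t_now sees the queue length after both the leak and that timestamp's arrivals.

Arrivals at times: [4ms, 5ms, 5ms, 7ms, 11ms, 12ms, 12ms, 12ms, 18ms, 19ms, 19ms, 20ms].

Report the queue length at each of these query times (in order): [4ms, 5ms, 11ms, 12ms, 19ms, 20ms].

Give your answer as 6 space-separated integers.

Answer: 1 2 1 3 2 2

Derivation:
Queue lengths at query times:
  query t=4ms: backlog = 1
  query t=5ms: backlog = 2
  query t=11ms: backlog = 1
  query t=12ms: backlog = 3
  query t=19ms: backlog = 2
  query t=20ms: backlog = 2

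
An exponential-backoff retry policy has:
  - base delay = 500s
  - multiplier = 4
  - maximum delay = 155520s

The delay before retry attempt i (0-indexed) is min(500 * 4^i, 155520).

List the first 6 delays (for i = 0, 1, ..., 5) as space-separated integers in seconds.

Answer: 500 2000 8000 32000 128000 155520

Derivation:
Computing each delay:
  i=0: min(500*4^0, 155520) = 500
  i=1: min(500*4^1, 155520) = 2000
  i=2: min(500*4^2, 155520) = 8000
  i=3: min(500*4^3, 155520) = 32000
  i=4: min(500*4^4, 155520) = 128000
  i=5: min(500*4^5, 155520) = 155520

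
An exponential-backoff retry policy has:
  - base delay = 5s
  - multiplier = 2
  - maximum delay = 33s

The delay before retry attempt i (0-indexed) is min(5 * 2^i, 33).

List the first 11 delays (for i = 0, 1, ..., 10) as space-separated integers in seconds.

Answer: 5 10 20 33 33 33 33 33 33 33 33

Derivation:
Computing each delay:
  i=0: min(5*2^0, 33) = 5
  i=1: min(5*2^1, 33) = 10
  i=2: min(5*2^2, 33) = 20
  i=3: min(5*2^3, 33) = 33
  i=4: min(5*2^4, 33) = 33
  i=5: min(5*2^5, 33) = 33
  i=6: min(5*2^6, 33) = 33
  i=7: min(5*2^7, 33) = 33
  i=8: min(5*2^8, 33) = 33
  i=9: min(5*2^9, 33) = 33
  i=10: min(5*2^10, 33) = 33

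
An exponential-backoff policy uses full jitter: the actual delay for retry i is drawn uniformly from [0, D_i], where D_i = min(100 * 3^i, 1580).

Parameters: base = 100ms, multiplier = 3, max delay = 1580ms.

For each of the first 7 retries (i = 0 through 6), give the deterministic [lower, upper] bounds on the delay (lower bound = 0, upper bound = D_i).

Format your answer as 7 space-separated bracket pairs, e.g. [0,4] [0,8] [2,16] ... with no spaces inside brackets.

Computing bounds per retry:
  i=0: D_i=min(100*3^0,1580)=100, bounds=[0,100]
  i=1: D_i=min(100*3^1,1580)=300, bounds=[0,300]
  i=2: D_i=min(100*3^2,1580)=900, bounds=[0,900]
  i=3: D_i=min(100*3^3,1580)=1580, bounds=[0,1580]
  i=4: D_i=min(100*3^4,1580)=1580, bounds=[0,1580]
  i=5: D_i=min(100*3^5,1580)=1580, bounds=[0,1580]
  i=6: D_i=min(100*3^6,1580)=1580, bounds=[0,1580]

Answer: [0,100] [0,300] [0,900] [0,1580] [0,1580] [0,1580] [0,1580]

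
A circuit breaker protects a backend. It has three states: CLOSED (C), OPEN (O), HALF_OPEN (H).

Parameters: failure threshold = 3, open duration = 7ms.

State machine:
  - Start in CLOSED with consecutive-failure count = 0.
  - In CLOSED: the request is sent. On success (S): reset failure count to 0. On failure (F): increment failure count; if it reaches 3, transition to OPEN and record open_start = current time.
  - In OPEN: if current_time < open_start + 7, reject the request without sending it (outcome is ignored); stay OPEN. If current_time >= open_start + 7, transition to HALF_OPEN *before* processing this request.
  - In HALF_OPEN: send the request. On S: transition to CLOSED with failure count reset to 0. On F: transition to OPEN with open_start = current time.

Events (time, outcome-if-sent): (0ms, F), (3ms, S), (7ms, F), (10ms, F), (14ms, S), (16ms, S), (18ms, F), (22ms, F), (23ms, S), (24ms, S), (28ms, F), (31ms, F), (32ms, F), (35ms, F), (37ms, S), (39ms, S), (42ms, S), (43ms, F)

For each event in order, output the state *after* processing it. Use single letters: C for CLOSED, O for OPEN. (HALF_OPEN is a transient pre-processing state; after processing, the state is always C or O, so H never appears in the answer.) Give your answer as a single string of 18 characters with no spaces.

Answer: CCCCCCCCCCCCOOOCCC

Derivation:
State after each event:
  event#1 t=0ms outcome=F: state=CLOSED
  event#2 t=3ms outcome=S: state=CLOSED
  event#3 t=7ms outcome=F: state=CLOSED
  event#4 t=10ms outcome=F: state=CLOSED
  event#5 t=14ms outcome=S: state=CLOSED
  event#6 t=16ms outcome=S: state=CLOSED
  event#7 t=18ms outcome=F: state=CLOSED
  event#8 t=22ms outcome=F: state=CLOSED
  event#9 t=23ms outcome=S: state=CLOSED
  event#10 t=24ms outcome=S: state=CLOSED
  event#11 t=28ms outcome=F: state=CLOSED
  event#12 t=31ms outcome=F: state=CLOSED
  event#13 t=32ms outcome=F: state=OPEN
  event#14 t=35ms outcome=F: state=OPEN
  event#15 t=37ms outcome=S: state=OPEN
  event#16 t=39ms outcome=S: state=CLOSED
  event#17 t=42ms outcome=S: state=CLOSED
  event#18 t=43ms outcome=F: state=CLOSED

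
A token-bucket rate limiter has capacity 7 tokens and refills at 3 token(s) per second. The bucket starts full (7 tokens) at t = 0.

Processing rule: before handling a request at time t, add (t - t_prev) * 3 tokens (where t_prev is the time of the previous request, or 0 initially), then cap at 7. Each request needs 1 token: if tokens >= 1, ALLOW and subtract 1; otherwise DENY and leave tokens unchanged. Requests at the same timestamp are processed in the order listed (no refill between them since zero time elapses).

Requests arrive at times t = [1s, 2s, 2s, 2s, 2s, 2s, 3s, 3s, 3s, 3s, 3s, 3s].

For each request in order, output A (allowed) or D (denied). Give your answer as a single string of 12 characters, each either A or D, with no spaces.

Answer: AAAAAAAAAAAD

Derivation:
Simulating step by step:
  req#1 t=1s: ALLOW
  req#2 t=2s: ALLOW
  req#3 t=2s: ALLOW
  req#4 t=2s: ALLOW
  req#5 t=2s: ALLOW
  req#6 t=2s: ALLOW
  req#7 t=3s: ALLOW
  req#8 t=3s: ALLOW
  req#9 t=3s: ALLOW
  req#10 t=3s: ALLOW
  req#11 t=3s: ALLOW
  req#12 t=3s: DENY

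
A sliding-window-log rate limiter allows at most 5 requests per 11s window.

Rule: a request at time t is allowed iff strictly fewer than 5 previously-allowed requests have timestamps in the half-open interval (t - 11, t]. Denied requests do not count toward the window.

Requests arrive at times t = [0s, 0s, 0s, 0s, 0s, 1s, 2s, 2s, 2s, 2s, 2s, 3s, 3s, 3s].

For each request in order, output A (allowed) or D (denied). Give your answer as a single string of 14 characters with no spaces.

Tracking allowed requests in the window:
  req#1 t=0s: ALLOW
  req#2 t=0s: ALLOW
  req#3 t=0s: ALLOW
  req#4 t=0s: ALLOW
  req#5 t=0s: ALLOW
  req#6 t=1s: DENY
  req#7 t=2s: DENY
  req#8 t=2s: DENY
  req#9 t=2s: DENY
  req#10 t=2s: DENY
  req#11 t=2s: DENY
  req#12 t=3s: DENY
  req#13 t=3s: DENY
  req#14 t=3s: DENY

Answer: AAAAADDDDDDDDD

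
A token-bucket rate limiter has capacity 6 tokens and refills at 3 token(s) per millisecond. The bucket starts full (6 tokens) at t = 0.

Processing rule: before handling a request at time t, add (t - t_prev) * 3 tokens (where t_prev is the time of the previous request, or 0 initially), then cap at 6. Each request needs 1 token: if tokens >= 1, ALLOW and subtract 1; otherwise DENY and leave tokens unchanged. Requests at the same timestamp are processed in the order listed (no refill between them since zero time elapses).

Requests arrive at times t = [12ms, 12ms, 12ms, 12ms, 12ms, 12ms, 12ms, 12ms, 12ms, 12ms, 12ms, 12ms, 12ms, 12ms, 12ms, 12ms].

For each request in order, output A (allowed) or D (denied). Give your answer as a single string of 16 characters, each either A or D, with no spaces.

Answer: AAAAAADDDDDDDDDD

Derivation:
Simulating step by step:
  req#1 t=12ms: ALLOW
  req#2 t=12ms: ALLOW
  req#3 t=12ms: ALLOW
  req#4 t=12ms: ALLOW
  req#5 t=12ms: ALLOW
  req#6 t=12ms: ALLOW
  req#7 t=12ms: DENY
  req#8 t=12ms: DENY
  req#9 t=12ms: DENY
  req#10 t=12ms: DENY
  req#11 t=12ms: DENY
  req#12 t=12ms: DENY
  req#13 t=12ms: DENY
  req#14 t=12ms: DENY
  req#15 t=12ms: DENY
  req#16 t=12ms: DENY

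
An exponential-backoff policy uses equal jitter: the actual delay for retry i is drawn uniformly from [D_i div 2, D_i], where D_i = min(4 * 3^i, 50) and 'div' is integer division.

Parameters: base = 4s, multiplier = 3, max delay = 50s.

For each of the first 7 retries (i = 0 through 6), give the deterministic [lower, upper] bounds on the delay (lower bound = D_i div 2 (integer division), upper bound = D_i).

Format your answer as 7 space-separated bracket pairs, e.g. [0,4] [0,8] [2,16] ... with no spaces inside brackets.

Computing bounds per retry:
  i=0: D_i=min(4*3^0,50)=4, bounds=[2,4]
  i=1: D_i=min(4*3^1,50)=12, bounds=[6,12]
  i=2: D_i=min(4*3^2,50)=36, bounds=[18,36]
  i=3: D_i=min(4*3^3,50)=50, bounds=[25,50]
  i=4: D_i=min(4*3^4,50)=50, bounds=[25,50]
  i=5: D_i=min(4*3^5,50)=50, bounds=[25,50]
  i=6: D_i=min(4*3^6,50)=50, bounds=[25,50]

Answer: [2,4] [6,12] [18,36] [25,50] [25,50] [25,50] [25,50]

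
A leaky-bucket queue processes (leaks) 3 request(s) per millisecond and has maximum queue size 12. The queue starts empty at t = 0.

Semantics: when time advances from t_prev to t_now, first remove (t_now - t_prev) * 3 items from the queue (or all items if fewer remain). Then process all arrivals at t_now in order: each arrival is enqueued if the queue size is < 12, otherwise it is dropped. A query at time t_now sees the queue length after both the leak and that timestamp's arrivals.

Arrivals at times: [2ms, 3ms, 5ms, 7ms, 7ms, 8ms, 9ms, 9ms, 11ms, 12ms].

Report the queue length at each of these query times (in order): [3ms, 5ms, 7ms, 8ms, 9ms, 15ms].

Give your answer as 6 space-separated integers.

Answer: 1 1 2 1 2 0

Derivation:
Queue lengths at query times:
  query t=3ms: backlog = 1
  query t=5ms: backlog = 1
  query t=7ms: backlog = 2
  query t=8ms: backlog = 1
  query t=9ms: backlog = 2
  query t=15ms: backlog = 0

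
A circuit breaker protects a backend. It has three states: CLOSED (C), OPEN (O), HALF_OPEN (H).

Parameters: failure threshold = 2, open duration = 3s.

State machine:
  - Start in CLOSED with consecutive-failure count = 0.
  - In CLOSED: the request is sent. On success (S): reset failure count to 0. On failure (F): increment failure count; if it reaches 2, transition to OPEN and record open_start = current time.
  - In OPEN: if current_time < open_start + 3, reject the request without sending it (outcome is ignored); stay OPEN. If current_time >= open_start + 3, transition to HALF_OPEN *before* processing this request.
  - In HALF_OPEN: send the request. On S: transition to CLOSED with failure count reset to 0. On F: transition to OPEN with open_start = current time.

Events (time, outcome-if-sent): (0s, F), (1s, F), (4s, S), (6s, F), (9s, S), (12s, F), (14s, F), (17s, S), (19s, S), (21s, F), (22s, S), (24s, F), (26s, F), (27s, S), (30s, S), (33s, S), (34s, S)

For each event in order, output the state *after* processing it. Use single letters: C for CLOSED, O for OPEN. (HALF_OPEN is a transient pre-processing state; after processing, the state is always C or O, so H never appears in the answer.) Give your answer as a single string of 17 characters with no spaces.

State after each event:
  event#1 t=0s outcome=F: state=CLOSED
  event#2 t=1s outcome=F: state=OPEN
  event#3 t=4s outcome=S: state=CLOSED
  event#4 t=6s outcome=F: state=CLOSED
  event#5 t=9s outcome=S: state=CLOSED
  event#6 t=12s outcome=F: state=CLOSED
  event#7 t=14s outcome=F: state=OPEN
  event#8 t=17s outcome=S: state=CLOSED
  event#9 t=19s outcome=S: state=CLOSED
  event#10 t=21s outcome=F: state=CLOSED
  event#11 t=22s outcome=S: state=CLOSED
  event#12 t=24s outcome=F: state=CLOSED
  event#13 t=26s outcome=F: state=OPEN
  event#14 t=27s outcome=S: state=OPEN
  event#15 t=30s outcome=S: state=CLOSED
  event#16 t=33s outcome=S: state=CLOSED
  event#17 t=34s outcome=S: state=CLOSED

Answer: COCCCCOCCCCCOOCCC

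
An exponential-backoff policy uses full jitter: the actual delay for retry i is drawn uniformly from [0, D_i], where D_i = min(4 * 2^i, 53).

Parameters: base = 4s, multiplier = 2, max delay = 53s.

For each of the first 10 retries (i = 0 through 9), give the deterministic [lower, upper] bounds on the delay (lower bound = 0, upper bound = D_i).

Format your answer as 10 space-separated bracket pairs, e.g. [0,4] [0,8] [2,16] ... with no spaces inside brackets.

Computing bounds per retry:
  i=0: D_i=min(4*2^0,53)=4, bounds=[0,4]
  i=1: D_i=min(4*2^1,53)=8, bounds=[0,8]
  i=2: D_i=min(4*2^2,53)=16, bounds=[0,16]
  i=3: D_i=min(4*2^3,53)=32, bounds=[0,32]
  i=4: D_i=min(4*2^4,53)=53, bounds=[0,53]
  i=5: D_i=min(4*2^5,53)=53, bounds=[0,53]
  i=6: D_i=min(4*2^6,53)=53, bounds=[0,53]
  i=7: D_i=min(4*2^7,53)=53, bounds=[0,53]
  i=8: D_i=min(4*2^8,53)=53, bounds=[0,53]
  i=9: D_i=min(4*2^9,53)=53, bounds=[0,53]

Answer: [0,4] [0,8] [0,16] [0,32] [0,53] [0,53] [0,53] [0,53] [0,53] [0,53]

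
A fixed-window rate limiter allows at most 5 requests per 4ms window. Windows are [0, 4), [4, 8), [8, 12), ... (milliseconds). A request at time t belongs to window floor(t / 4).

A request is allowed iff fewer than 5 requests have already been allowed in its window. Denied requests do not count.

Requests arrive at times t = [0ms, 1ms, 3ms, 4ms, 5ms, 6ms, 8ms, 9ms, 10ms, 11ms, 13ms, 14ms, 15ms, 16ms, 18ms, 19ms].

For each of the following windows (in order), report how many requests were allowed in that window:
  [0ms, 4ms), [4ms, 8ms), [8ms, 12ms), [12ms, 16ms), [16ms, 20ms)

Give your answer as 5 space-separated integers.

Processing requests:
  req#1 t=0ms (window 0): ALLOW
  req#2 t=1ms (window 0): ALLOW
  req#3 t=3ms (window 0): ALLOW
  req#4 t=4ms (window 1): ALLOW
  req#5 t=5ms (window 1): ALLOW
  req#6 t=6ms (window 1): ALLOW
  req#7 t=8ms (window 2): ALLOW
  req#8 t=9ms (window 2): ALLOW
  req#9 t=10ms (window 2): ALLOW
  req#10 t=11ms (window 2): ALLOW
  req#11 t=13ms (window 3): ALLOW
  req#12 t=14ms (window 3): ALLOW
  req#13 t=15ms (window 3): ALLOW
  req#14 t=16ms (window 4): ALLOW
  req#15 t=18ms (window 4): ALLOW
  req#16 t=19ms (window 4): ALLOW

Allowed counts by window: 3 3 4 3 3

Answer: 3 3 4 3 3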